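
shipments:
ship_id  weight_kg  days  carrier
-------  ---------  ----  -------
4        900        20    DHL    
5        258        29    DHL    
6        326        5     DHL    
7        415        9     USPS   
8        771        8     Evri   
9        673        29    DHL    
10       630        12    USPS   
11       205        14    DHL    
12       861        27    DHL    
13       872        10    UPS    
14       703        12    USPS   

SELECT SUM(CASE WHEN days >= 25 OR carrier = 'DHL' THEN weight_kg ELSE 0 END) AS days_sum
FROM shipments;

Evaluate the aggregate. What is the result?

ship_id=4: ✓ → 900
ship_id=5: ✓ → 258
ship_id=6: ✓ → 326
ship_id=7: ✗
ship_id=8: ✗
ship_id=9: ✓ → 673
ship_id=10: ✗
ship_id=11: ✓ → 205
ship_id=12: ✓ → 861
ship_id=13: ✗
ship_id=14: ✗
days_sum = 900 + 258 + 326 + 673 + 205 + 861 = 3223

3223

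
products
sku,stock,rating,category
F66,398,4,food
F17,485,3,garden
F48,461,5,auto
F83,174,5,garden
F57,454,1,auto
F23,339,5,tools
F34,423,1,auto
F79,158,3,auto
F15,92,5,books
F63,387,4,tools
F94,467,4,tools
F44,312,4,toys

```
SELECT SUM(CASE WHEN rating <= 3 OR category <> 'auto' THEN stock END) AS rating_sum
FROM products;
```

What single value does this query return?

3689

sku=F66: ✓ → 398
sku=F17: ✓ → 485
sku=F48: ✗
sku=F83: ✓ → 174
sku=F57: ✓ → 454
sku=F23: ✓ → 339
sku=F34: ✓ → 423
sku=F79: ✓ → 158
sku=F15: ✓ → 92
sku=F63: ✓ → 387
sku=F94: ✓ → 467
sku=F44: ✓ → 312
rating_sum = 398 + 485 + 174 + 454 + 339 + 423 + 158 + 92 + 387 + 467 + 312 = 3689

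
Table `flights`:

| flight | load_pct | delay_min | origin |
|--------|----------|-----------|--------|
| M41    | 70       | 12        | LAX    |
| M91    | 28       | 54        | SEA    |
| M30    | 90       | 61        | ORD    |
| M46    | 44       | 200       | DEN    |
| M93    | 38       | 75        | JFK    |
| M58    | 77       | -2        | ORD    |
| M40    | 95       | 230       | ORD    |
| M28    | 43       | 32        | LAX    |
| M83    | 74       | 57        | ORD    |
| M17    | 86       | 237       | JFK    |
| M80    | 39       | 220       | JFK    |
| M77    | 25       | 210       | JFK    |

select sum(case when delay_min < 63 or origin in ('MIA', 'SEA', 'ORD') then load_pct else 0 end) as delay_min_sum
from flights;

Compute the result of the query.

flight=M41: ✓ → 70
flight=M91: ✓ → 28
flight=M30: ✓ → 90
flight=M46: ✗
flight=M93: ✗
flight=M58: ✓ → 77
flight=M40: ✓ → 95
flight=M28: ✓ → 43
flight=M83: ✓ → 74
flight=M17: ✗
flight=M80: ✗
flight=M77: ✗
delay_min_sum = 70 + 28 + 90 + 77 + 95 + 43 + 74 = 477

477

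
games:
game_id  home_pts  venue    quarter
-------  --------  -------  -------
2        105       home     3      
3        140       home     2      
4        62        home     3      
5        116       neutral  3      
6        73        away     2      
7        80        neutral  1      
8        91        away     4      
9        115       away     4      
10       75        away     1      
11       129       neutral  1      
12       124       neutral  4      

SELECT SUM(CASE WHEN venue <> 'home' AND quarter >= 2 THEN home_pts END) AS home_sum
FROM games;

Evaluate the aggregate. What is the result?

game_id=2: ✗
game_id=3: ✗
game_id=4: ✗
game_id=5: ✓ → 116
game_id=6: ✓ → 73
game_id=7: ✗
game_id=8: ✓ → 91
game_id=9: ✓ → 115
game_id=10: ✗
game_id=11: ✗
game_id=12: ✓ → 124
home_sum = 116 + 73 + 91 + 115 + 124 = 519

519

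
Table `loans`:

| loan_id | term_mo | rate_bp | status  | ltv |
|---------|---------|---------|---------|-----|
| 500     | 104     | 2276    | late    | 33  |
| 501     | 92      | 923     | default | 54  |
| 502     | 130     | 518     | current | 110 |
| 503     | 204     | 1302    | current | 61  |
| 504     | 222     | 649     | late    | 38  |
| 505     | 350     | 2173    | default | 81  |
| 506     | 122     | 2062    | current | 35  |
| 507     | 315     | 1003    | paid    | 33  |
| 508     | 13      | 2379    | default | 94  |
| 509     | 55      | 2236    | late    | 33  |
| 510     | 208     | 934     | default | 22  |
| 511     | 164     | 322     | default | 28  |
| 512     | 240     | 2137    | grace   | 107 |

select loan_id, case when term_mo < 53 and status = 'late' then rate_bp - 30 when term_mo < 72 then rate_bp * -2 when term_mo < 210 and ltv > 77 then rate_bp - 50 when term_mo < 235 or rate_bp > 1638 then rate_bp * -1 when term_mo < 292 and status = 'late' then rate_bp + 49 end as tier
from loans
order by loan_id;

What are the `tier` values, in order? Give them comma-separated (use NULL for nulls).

-2276, -923, 468, -1302, -649, -2173, -2062, NULL, -4758, -4472, -934, -322, -2137

loan_id=500: term_mo < 235 or rate_bp > 1638 → -2276
loan_id=501: term_mo < 235 or rate_bp > 1638 → -923
loan_id=502: term_mo < 210 and ltv > 77 → 468
loan_id=503: term_mo < 235 or rate_bp > 1638 → -1302
loan_id=504: term_mo < 235 or rate_bp > 1638 → -649
loan_id=505: term_mo < 235 or rate_bp > 1638 → -2173
loan_id=506: term_mo < 235 or rate_bp > 1638 → -2062
loan_id=507: (no match → NULL) → NULL
loan_id=508: term_mo < 72 → -4758
loan_id=509: term_mo < 72 → -4472
loan_id=510: term_mo < 235 or rate_bp > 1638 → -934
loan_id=511: term_mo < 235 or rate_bp > 1638 → -322
loan_id=512: term_mo < 235 or rate_bp > 1638 → -2137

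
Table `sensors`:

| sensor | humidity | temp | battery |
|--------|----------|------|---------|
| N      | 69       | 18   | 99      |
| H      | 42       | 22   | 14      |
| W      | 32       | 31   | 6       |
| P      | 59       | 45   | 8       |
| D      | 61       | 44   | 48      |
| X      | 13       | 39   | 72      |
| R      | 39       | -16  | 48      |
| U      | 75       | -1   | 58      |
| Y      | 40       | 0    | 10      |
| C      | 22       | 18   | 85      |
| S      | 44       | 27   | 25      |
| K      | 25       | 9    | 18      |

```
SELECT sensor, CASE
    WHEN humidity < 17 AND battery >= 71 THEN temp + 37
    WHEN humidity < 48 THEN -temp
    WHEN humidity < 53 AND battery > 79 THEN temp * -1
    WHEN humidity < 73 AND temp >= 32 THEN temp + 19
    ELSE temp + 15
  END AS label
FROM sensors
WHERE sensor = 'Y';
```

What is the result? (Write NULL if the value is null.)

0

sensor = Y: humidity=40, temp=0, battery=10.
humidity < 17 AND battery >= 71 → false
humidity < 48 → true → 0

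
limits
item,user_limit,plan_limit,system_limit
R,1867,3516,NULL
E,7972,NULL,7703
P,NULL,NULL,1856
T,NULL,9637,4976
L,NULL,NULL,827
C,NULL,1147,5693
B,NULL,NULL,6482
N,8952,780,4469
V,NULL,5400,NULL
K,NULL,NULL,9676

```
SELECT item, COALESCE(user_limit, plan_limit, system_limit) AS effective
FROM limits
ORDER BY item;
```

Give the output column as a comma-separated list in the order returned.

6482, 1147, 7972, 9676, 827, 8952, 1856, 1867, 9637, 5400

item=B: user_limit=NULL, plan_limit=NULL, system_limit=6482 → 6482
item=C: user_limit=NULL, plan_limit=1147 → 1147
item=E: user_limit=7972 → 7972
item=K: user_limit=NULL, plan_limit=NULL, system_limit=9676 → 9676
item=L: user_limit=NULL, plan_limit=NULL, system_limit=827 → 827
item=N: user_limit=8952 → 8952
item=P: user_limit=NULL, plan_limit=NULL, system_limit=1856 → 1856
item=R: user_limit=1867 → 1867
item=T: user_limit=NULL, plan_limit=9637 → 9637
item=V: user_limit=NULL, plan_limit=5400 → 5400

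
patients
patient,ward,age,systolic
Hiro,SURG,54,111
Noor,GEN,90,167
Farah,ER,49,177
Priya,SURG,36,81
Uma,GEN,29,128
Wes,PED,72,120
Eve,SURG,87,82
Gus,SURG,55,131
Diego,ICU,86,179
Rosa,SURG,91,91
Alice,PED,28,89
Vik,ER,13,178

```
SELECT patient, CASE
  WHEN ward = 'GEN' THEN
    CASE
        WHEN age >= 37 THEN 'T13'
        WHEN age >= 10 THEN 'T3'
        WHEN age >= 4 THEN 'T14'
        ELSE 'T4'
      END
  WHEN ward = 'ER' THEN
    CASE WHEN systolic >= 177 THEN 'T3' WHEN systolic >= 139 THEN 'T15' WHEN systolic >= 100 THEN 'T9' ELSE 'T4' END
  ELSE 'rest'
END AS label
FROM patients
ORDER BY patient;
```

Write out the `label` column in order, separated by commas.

patient=Alice: ward='PED' → outer ELSE → rest
patient=Diego: ward='ICU' → outer ELSE → rest
patient=Eve: ward='SURG' → outer ELSE → rest
patient=Farah: ward='ER' → inner[systolic >= 177] → T3
patient=Gus: ward='SURG' → outer ELSE → rest
patient=Hiro: ward='SURG' → outer ELSE → rest
patient=Noor: ward='GEN' → inner[age >= 37] → T13
patient=Priya: ward='SURG' → outer ELSE → rest
patient=Rosa: ward='SURG' → outer ELSE → rest
patient=Uma: ward='GEN' → inner[age >= 10] → T3
patient=Vik: ward='ER' → inner[systolic >= 177] → T3
patient=Wes: ward='PED' → outer ELSE → rest

rest, rest, rest, T3, rest, rest, T13, rest, rest, T3, T3, rest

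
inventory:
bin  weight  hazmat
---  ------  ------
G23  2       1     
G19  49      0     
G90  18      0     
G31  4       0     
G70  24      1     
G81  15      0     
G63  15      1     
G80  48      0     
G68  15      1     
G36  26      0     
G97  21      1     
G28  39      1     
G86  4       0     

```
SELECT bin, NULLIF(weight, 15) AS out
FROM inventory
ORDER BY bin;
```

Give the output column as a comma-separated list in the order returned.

49, 2, 39, 4, 26, NULL, NULL, 24, 48, NULL, 4, 18, 21

bin=G19: weight=49 vs 15: differ → 49
bin=G23: weight=2 vs 15: differ → 2
bin=G28: weight=39 vs 15: differ → 39
bin=G31: weight=4 vs 15: differ → 4
bin=G36: weight=26 vs 15: differ → 26
bin=G63: weight=15 vs 15: equal → NULL
bin=G68: weight=15 vs 15: equal → NULL
bin=G70: weight=24 vs 15: differ → 24
bin=G80: weight=48 vs 15: differ → 48
bin=G81: weight=15 vs 15: equal → NULL
bin=G86: weight=4 vs 15: differ → 4
bin=G90: weight=18 vs 15: differ → 18
bin=G97: weight=21 vs 15: differ → 21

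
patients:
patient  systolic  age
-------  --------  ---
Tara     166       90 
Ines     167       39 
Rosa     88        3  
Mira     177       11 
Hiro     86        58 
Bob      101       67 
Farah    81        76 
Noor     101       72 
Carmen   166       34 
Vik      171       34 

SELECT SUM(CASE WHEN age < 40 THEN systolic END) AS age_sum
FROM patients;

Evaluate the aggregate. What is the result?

769

patient=Tara: ✗
patient=Ines: ✓ → 167
patient=Rosa: ✓ → 88
patient=Mira: ✓ → 177
patient=Hiro: ✗
patient=Bob: ✗
patient=Farah: ✗
patient=Noor: ✗
patient=Carmen: ✓ → 166
patient=Vik: ✓ → 171
age_sum = 167 + 88 + 177 + 166 + 171 = 769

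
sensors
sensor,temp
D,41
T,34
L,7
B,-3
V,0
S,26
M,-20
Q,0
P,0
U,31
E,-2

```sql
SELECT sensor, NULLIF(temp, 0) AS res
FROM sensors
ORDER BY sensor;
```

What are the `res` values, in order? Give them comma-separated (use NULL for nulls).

-3, 41, -2, 7, -20, NULL, NULL, 26, 34, 31, NULL

sensor=B: temp=-3 vs 0: differ → -3
sensor=D: temp=41 vs 0: differ → 41
sensor=E: temp=-2 vs 0: differ → -2
sensor=L: temp=7 vs 0: differ → 7
sensor=M: temp=-20 vs 0: differ → -20
sensor=P: temp=0 vs 0: equal → NULL
sensor=Q: temp=0 vs 0: equal → NULL
sensor=S: temp=26 vs 0: differ → 26
sensor=T: temp=34 vs 0: differ → 34
sensor=U: temp=31 vs 0: differ → 31
sensor=V: temp=0 vs 0: equal → NULL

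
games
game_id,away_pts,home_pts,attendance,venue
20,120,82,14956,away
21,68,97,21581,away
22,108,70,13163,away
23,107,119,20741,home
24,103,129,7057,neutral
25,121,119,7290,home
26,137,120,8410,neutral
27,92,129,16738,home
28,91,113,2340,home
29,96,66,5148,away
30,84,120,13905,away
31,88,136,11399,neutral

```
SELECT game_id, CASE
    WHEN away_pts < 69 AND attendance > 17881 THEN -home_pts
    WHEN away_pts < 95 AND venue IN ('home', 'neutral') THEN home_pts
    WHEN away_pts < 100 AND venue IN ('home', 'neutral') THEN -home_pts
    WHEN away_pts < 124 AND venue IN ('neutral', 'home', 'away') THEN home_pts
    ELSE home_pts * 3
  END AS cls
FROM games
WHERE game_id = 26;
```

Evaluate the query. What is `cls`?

game_id = 26: away_pts=137, home_pts=120, attendance=8410, venue=neutral.
away_pts < 69 AND attendance > 17881 → false
away_pts < 95 AND venue IN ('home', 'neutral') → false
away_pts < 100 AND venue IN ('home', 'neutral') → false
away_pts < 124 AND venue IN ('neutral', 'home', 'away') → false
No prior WHEN matched → ELSE → 360

360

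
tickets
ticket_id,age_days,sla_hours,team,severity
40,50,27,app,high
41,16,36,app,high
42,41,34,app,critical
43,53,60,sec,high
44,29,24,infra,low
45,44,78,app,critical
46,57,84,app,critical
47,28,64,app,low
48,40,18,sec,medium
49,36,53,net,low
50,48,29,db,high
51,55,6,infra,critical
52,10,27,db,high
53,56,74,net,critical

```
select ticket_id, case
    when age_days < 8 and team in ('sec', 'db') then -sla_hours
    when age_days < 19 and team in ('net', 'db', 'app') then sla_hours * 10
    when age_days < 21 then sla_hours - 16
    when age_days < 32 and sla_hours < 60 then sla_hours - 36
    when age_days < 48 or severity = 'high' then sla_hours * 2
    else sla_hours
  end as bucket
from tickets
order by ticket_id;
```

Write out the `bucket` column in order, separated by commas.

54, 360, 68, 120, -12, 156, 84, 128, 36, 106, 58, 6, 270, 74

ticket_id=40: age_days < 48 or severity = 'high' → 54
ticket_id=41: age_days < 19 and team in ('net', 'db', 'app') → 360
ticket_id=42: age_days < 48 or severity = 'high' → 68
ticket_id=43: age_days < 48 or severity = 'high' → 120
ticket_id=44: age_days < 32 and sla_hours < 60 → -12
ticket_id=45: age_days < 48 or severity = 'high' → 156
ticket_id=46: ELSE → 84
ticket_id=47: age_days < 48 or severity = 'high' → 128
ticket_id=48: age_days < 48 or severity = 'high' → 36
ticket_id=49: age_days < 48 or severity = 'high' → 106
ticket_id=50: age_days < 48 or severity = 'high' → 58
ticket_id=51: ELSE → 6
ticket_id=52: age_days < 19 and team in ('net', 'db', 'app') → 270
ticket_id=53: ELSE → 74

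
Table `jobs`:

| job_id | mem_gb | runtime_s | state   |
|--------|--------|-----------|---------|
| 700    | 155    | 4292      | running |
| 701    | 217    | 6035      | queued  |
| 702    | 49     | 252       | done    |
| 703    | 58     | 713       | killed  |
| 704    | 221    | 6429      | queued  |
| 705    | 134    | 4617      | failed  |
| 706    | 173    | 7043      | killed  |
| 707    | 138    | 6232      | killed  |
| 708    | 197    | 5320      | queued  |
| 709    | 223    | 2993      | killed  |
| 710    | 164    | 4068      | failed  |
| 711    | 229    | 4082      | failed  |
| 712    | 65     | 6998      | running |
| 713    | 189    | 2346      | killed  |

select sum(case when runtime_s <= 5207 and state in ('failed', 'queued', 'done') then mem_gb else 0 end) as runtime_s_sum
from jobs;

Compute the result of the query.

576

job_id=700: ✗
job_id=701: ✗
job_id=702: ✓ → 49
job_id=703: ✗
job_id=704: ✗
job_id=705: ✓ → 134
job_id=706: ✗
job_id=707: ✗
job_id=708: ✗
job_id=709: ✗
job_id=710: ✓ → 164
job_id=711: ✓ → 229
job_id=712: ✗
job_id=713: ✗
runtime_s_sum = 49 + 134 + 164 + 229 = 576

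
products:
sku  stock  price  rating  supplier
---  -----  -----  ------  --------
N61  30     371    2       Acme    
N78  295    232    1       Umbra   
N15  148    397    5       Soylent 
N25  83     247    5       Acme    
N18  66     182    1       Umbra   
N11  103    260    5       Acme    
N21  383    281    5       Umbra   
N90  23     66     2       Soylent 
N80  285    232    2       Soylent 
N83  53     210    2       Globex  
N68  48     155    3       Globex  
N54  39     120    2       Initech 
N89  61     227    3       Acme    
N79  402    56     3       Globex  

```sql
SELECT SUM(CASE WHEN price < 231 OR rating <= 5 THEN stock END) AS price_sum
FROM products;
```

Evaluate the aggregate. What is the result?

sku=N61: ✓ → 30
sku=N78: ✓ → 295
sku=N15: ✓ → 148
sku=N25: ✓ → 83
sku=N18: ✓ → 66
sku=N11: ✓ → 103
sku=N21: ✓ → 383
sku=N90: ✓ → 23
sku=N80: ✓ → 285
sku=N83: ✓ → 53
sku=N68: ✓ → 48
sku=N54: ✓ → 39
sku=N89: ✓ → 61
sku=N79: ✓ → 402
price_sum = 30 + 295 + 148 + 83 + 66 + 103 + 383 + 23 + 285 + 53 + 48 + 39 + 61 + 402 = 2019

2019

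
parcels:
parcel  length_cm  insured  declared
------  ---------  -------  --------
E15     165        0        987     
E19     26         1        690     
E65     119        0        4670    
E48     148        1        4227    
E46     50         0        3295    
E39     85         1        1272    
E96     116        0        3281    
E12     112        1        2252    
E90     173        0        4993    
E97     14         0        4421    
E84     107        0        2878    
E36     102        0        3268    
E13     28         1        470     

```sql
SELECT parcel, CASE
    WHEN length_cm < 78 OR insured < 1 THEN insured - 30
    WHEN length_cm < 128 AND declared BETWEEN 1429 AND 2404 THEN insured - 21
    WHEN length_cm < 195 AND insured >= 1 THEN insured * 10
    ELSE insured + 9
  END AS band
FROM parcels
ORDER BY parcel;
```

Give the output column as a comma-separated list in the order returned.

-20, -29, -30, -29, -30, 10, -30, 10, -30, -30, -30, -30, -30

parcel=E12: length_cm < 128 AND declared BETWEEN 1429 AND 2404 → -20
parcel=E13: length_cm < 78 OR insured < 1 → -29
parcel=E15: length_cm < 78 OR insured < 1 → -30
parcel=E19: length_cm < 78 OR insured < 1 → -29
parcel=E36: length_cm < 78 OR insured < 1 → -30
parcel=E39: length_cm < 195 AND insured >= 1 → 10
parcel=E46: length_cm < 78 OR insured < 1 → -30
parcel=E48: length_cm < 195 AND insured >= 1 → 10
parcel=E65: length_cm < 78 OR insured < 1 → -30
parcel=E84: length_cm < 78 OR insured < 1 → -30
parcel=E90: length_cm < 78 OR insured < 1 → -30
parcel=E96: length_cm < 78 OR insured < 1 → -30
parcel=E97: length_cm < 78 OR insured < 1 → -30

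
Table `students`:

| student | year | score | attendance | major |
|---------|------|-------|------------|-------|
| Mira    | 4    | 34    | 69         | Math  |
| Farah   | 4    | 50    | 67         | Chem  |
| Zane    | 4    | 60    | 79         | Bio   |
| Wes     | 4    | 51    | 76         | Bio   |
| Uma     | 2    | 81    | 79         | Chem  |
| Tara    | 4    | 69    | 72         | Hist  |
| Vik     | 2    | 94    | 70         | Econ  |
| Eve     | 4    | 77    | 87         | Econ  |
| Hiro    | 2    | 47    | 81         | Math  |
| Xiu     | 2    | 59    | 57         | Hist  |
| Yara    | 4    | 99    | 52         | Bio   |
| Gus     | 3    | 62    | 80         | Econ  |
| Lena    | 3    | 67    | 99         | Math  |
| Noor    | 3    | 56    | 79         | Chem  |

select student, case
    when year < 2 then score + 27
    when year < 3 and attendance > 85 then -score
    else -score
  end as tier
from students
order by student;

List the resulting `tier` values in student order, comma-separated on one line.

student=Eve: ELSE → -77
student=Farah: ELSE → -50
student=Gus: ELSE → -62
student=Hiro: ELSE → -47
student=Lena: ELSE → -67
student=Mira: ELSE → -34
student=Noor: ELSE → -56
student=Tara: ELSE → -69
student=Uma: ELSE → -81
student=Vik: ELSE → -94
student=Wes: ELSE → -51
student=Xiu: ELSE → -59
student=Yara: ELSE → -99
student=Zane: ELSE → -60

-77, -50, -62, -47, -67, -34, -56, -69, -81, -94, -51, -59, -99, -60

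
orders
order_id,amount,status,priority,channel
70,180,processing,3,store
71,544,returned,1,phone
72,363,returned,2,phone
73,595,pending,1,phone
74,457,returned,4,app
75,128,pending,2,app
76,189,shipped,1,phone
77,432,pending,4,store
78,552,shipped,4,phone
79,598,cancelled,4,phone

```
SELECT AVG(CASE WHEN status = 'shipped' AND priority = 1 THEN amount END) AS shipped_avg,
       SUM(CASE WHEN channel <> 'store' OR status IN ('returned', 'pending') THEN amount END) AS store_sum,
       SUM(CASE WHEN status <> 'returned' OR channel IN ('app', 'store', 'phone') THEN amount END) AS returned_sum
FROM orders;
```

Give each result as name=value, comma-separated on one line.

shipped_avg=189, store_sum=3858, returned_sum=4038

[shipped_avg: status = 'shipped' AND priority = 1]
order_id=70: ✗
order_id=71: ✗
order_id=72: ✗
order_id=73: ✗
order_id=74: ✗
order_id=75: ✗
order_id=76: ✓ → 189
order_id=77: ✗
order_id=78: ✗
order_id=79: ✗
shipped_avg = 189
—
[store_sum: channel <> 'store' OR status IN ('returned', 'pending')]
order_id=70: ✗
order_id=71: ✓ → 544
order_id=72: ✓ → 363
order_id=73: ✓ → 595
order_id=74: ✓ → 457
order_id=75: ✓ → 128
order_id=76: ✓ → 189
order_id=77: ✓ → 432
order_id=78: ✓ → 552
order_id=79: ✓ → 598
store_sum = 544 + 363 + 595 + 457 + 128 + 189 + 432 + 552 + 598 = 3858
—
[returned_sum: status <> 'returned' OR channel IN ('app', 'store', 'phone')]
order_id=70: ✓ → 180
order_id=71: ✓ → 544
order_id=72: ✓ → 363
order_id=73: ✓ → 595
order_id=74: ✓ → 457
order_id=75: ✓ → 128
order_id=76: ✓ → 189
order_id=77: ✓ → 432
order_id=78: ✓ → 552
order_id=79: ✓ → 598
returned_sum = 180 + 544 + 363 + 595 + 457 + 128 + 189 + 432 + 552 + 598 = 4038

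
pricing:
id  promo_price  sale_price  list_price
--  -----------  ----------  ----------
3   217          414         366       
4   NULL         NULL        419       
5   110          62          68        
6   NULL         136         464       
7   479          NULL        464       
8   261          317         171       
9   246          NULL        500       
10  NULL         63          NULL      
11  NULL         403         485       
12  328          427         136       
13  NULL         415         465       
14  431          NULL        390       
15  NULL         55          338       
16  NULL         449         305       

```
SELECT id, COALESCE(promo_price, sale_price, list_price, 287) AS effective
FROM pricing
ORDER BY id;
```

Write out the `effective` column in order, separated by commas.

id=3: promo_price=217 → 217
id=4: promo_price=NULL, sale_price=NULL, list_price=419 → 419
id=5: promo_price=110 → 110
id=6: promo_price=NULL, sale_price=136 → 136
id=7: promo_price=479 → 479
id=8: promo_price=261 → 261
id=9: promo_price=246 → 246
id=10: promo_price=NULL, sale_price=63 → 63
id=11: promo_price=NULL, sale_price=403 → 403
id=12: promo_price=328 → 328
id=13: promo_price=NULL, sale_price=415 → 415
id=14: promo_price=431 → 431
id=15: promo_price=NULL, sale_price=55 → 55
id=16: promo_price=NULL, sale_price=449 → 449

217, 419, 110, 136, 479, 261, 246, 63, 403, 328, 415, 431, 55, 449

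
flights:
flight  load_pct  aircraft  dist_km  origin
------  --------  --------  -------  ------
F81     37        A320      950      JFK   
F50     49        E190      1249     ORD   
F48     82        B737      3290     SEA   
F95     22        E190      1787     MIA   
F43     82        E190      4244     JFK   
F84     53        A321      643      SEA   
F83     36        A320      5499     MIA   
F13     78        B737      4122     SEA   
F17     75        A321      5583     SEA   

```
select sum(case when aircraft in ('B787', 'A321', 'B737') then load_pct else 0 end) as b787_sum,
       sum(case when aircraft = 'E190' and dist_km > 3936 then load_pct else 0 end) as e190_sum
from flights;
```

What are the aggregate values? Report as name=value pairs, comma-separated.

[b787_sum: aircraft in ('B787', 'A321', 'B737')]
flight=F81: ✗
flight=F50: ✗
flight=F48: ✓ → 82
flight=F95: ✗
flight=F43: ✗
flight=F84: ✓ → 53
flight=F83: ✗
flight=F13: ✓ → 78
flight=F17: ✓ → 75
b787_sum = 82 + 53 + 78 + 75 = 288
—
[e190_sum: aircraft = 'E190' and dist_km > 3936]
flight=F81: ✗
flight=F50: ✗
flight=F48: ✗
flight=F95: ✗
flight=F43: ✓ → 82
flight=F84: ✗
flight=F83: ✗
flight=F13: ✗
flight=F17: ✗
e190_sum = 82

b787_sum=288, e190_sum=82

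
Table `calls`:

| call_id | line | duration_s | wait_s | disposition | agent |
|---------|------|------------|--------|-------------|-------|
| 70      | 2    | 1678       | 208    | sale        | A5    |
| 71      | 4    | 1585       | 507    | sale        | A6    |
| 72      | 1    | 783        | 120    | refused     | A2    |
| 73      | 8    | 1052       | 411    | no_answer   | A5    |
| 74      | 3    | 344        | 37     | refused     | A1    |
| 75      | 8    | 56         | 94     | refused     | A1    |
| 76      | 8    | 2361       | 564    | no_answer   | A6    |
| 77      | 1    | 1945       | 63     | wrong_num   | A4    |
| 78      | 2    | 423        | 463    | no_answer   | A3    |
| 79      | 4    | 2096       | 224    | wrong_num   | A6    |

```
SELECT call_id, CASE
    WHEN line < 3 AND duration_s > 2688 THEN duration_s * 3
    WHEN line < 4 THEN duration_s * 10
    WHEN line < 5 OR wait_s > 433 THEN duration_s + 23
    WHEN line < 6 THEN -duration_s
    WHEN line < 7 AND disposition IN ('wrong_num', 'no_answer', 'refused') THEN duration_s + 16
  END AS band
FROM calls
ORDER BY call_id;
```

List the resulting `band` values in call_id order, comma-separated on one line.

16780, 1608, 7830, NULL, 3440, NULL, 2384, 19450, 4230, 2119

call_id=70: line < 4 → 16780
call_id=71: line < 5 OR wait_s > 433 → 1608
call_id=72: line < 4 → 7830
call_id=73: (no match → NULL) → NULL
call_id=74: line < 4 → 3440
call_id=75: (no match → NULL) → NULL
call_id=76: line < 5 OR wait_s > 433 → 2384
call_id=77: line < 4 → 19450
call_id=78: line < 4 → 4230
call_id=79: line < 5 OR wait_s > 433 → 2119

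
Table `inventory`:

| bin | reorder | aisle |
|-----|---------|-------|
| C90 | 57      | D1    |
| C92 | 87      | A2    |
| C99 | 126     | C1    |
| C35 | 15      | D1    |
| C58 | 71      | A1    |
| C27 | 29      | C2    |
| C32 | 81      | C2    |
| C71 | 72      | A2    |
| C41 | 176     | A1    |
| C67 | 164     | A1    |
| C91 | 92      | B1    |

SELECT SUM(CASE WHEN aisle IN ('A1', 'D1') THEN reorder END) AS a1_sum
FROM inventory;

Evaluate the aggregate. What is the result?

bin=C90: ✓ → 57
bin=C92: ✗
bin=C99: ✗
bin=C35: ✓ → 15
bin=C58: ✓ → 71
bin=C27: ✗
bin=C32: ✗
bin=C71: ✗
bin=C41: ✓ → 176
bin=C67: ✓ → 164
bin=C91: ✗
a1_sum = 57 + 15 + 71 + 176 + 164 = 483

483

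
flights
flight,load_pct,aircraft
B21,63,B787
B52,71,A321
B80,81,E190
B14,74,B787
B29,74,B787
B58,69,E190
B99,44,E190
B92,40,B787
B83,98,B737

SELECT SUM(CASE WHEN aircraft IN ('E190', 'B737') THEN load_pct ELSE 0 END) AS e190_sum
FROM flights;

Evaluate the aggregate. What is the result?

292

flight=B21: ✗
flight=B52: ✗
flight=B80: ✓ → 81
flight=B14: ✗
flight=B29: ✗
flight=B58: ✓ → 69
flight=B99: ✓ → 44
flight=B92: ✗
flight=B83: ✓ → 98
e190_sum = 81 + 69 + 44 + 98 = 292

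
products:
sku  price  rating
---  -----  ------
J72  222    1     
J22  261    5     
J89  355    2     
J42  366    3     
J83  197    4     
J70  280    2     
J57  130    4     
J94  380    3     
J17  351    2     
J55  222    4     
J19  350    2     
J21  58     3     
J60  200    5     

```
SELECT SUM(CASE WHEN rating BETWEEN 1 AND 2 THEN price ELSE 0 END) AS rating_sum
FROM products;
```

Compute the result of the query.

1558

sku=J72: ✓ → 222
sku=J22: ✗
sku=J89: ✓ → 355
sku=J42: ✗
sku=J83: ✗
sku=J70: ✓ → 280
sku=J57: ✗
sku=J94: ✗
sku=J17: ✓ → 351
sku=J55: ✗
sku=J19: ✓ → 350
sku=J21: ✗
sku=J60: ✗
rating_sum = 222 + 355 + 280 + 351 + 350 = 1558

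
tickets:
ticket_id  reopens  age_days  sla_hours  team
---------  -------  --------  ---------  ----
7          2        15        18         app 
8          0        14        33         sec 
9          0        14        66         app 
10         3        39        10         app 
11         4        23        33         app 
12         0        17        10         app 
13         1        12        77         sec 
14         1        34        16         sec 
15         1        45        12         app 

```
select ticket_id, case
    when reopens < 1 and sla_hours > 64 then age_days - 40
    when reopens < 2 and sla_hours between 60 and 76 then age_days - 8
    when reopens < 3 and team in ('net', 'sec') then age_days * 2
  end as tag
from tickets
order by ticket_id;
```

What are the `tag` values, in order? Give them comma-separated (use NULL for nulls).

NULL, 28, -26, NULL, NULL, NULL, 24, 68, NULL

ticket_id=7: (no match → NULL) → NULL
ticket_id=8: reopens < 3 and team in ('net', 'sec') → 28
ticket_id=9: reopens < 1 and sla_hours > 64 → -26
ticket_id=10: (no match → NULL) → NULL
ticket_id=11: (no match → NULL) → NULL
ticket_id=12: (no match → NULL) → NULL
ticket_id=13: reopens < 3 and team in ('net', 'sec') → 24
ticket_id=14: reopens < 3 and team in ('net', 'sec') → 68
ticket_id=15: (no match → NULL) → NULL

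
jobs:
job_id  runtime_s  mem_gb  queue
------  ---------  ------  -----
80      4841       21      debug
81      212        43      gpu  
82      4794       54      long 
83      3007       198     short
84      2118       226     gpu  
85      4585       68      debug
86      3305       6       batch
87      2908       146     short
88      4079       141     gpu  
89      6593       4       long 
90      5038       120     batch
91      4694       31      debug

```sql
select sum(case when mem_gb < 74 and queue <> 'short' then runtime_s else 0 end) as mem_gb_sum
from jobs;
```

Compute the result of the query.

job_id=80: ✓ → 4841
job_id=81: ✓ → 212
job_id=82: ✓ → 4794
job_id=83: ✗
job_id=84: ✗
job_id=85: ✓ → 4585
job_id=86: ✓ → 3305
job_id=87: ✗
job_id=88: ✗
job_id=89: ✓ → 6593
job_id=90: ✗
job_id=91: ✓ → 4694
mem_gb_sum = 4841 + 212 + 4794 + 4585 + 3305 + 6593 + 4694 = 29024

29024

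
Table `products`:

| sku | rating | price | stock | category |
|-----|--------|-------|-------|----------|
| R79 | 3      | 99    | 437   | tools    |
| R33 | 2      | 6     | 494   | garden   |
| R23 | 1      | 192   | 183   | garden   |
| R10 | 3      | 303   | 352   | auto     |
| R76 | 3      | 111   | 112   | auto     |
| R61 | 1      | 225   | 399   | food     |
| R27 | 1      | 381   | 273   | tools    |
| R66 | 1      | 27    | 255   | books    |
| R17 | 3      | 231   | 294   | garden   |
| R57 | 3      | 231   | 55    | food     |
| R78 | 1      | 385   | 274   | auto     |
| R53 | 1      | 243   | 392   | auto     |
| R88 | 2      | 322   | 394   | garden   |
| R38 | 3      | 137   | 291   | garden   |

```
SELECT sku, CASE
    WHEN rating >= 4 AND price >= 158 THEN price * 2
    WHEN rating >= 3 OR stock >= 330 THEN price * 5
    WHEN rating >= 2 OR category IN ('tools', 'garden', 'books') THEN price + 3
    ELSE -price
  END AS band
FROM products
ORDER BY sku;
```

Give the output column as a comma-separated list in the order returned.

1515, 1155, 195, 384, 30, 685, 1215, 1155, 1125, 30, 555, -385, 495, 1610

sku=R10: rating >= 3 OR stock >= 330 → 1515
sku=R17: rating >= 3 OR stock >= 330 → 1155
sku=R23: rating >= 2 OR category IN ('tools', 'garden', 'books') → 195
sku=R27: rating >= 2 OR category IN ('tools', 'garden', 'books') → 384
sku=R33: rating >= 3 OR stock >= 330 → 30
sku=R38: rating >= 3 OR stock >= 330 → 685
sku=R53: rating >= 3 OR stock >= 330 → 1215
sku=R57: rating >= 3 OR stock >= 330 → 1155
sku=R61: rating >= 3 OR stock >= 330 → 1125
sku=R66: rating >= 2 OR category IN ('tools', 'garden', 'books') → 30
sku=R76: rating >= 3 OR stock >= 330 → 555
sku=R78: ELSE → -385
sku=R79: rating >= 3 OR stock >= 330 → 495
sku=R88: rating >= 3 OR stock >= 330 → 1610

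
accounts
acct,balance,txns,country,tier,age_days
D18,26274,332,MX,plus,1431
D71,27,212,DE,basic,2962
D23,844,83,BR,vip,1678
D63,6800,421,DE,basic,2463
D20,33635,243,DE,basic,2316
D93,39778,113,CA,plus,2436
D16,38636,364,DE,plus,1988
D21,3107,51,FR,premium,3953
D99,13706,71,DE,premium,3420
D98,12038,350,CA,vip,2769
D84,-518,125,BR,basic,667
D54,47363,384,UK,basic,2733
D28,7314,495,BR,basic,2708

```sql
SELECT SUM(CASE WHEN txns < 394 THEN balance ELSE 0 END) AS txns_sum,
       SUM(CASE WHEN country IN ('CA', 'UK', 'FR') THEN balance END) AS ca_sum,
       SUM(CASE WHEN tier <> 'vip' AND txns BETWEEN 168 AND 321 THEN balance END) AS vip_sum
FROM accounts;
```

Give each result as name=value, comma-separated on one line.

[txns_sum: txns < 394]
acct=D18: ✓ → 26274
acct=D71: ✓ → 27
acct=D23: ✓ → 844
acct=D63: ✗
acct=D20: ✓ → 33635
acct=D93: ✓ → 39778
acct=D16: ✓ → 38636
acct=D21: ✓ → 3107
acct=D99: ✓ → 13706
acct=D98: ✓ → 12038
acct=D84: ✓ → -518
acct=D54: ✓ → 47363
acct=D28: ✗
txns_sum = 26274 + 27 + 844 + 33635 + 39778 + 38636 + 3107 + 13706 + 12038 + -518 + 47363 = 214890
—
[ca_sum: country IN ('CA', 'UK', 'FR')]
acct=D18: ✗
acct=D71: ✗
acct=D23: ✗
acct=D63: ✗
acct=D20: ✗
acct=D93: ✓ → 39778
acct=D16: ✗
acct=D21: ✓ → 3107
acct=D99: ✗
acct=D98: ✓ → 12038
acct=D84: ✗
acct=D54: ✓ → 47363
acct=D28: ✗
ca_sum = 39778 + 3107 + 12038 + 47363 = 102286
—
[vip_sum: tier <> 'vip' AND txns BETWEEN 168 AND 321]
acct=D18: ✗
acct=D71: ✓ → 27
acct=D23: ✗
acct=D63: ✗
acct=D20: ✓ → 33635
acct=D93: ✗
acct=D16: ✗
acct=D21: ✗
acct=D99: ✗
acct=D98: ✗
acct=D84: ✗
acct=D54: ✗
acct=D28: ✗
vip_sum = 27 + 33635 = 33662

txns_sum=214890, ca_sum=102286, vip_sum=33662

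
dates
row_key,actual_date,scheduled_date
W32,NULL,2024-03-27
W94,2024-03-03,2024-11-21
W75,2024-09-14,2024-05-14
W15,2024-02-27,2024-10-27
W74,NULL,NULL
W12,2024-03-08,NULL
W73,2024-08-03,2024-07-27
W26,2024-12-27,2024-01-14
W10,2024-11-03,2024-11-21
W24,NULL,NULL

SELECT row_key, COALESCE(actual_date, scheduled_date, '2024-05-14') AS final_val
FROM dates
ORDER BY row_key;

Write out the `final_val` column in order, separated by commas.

row_key=W10: actual_date=2024-11-03 → 2024-11-03
row_key=W12: actual_date=2024-03-08 → 2024-03-08
row_key=W15: actual_date=2024-02-27 → 2024-02-27
row_key=W24: actual_date=NULL, scheduled_date=NULL, → literal 2024-05-14 → 2024-05-14
row_key=W26: actual_date=2024-12-27 → 2024-12-27
row_key=W32: actual_date=NULL, scheduled_date=2024-03-27 → 2024-03-27
row_key=W73: actual_date=2024-08-03 → 2024-08-03
row_key=W74: actual_date=NULL, scheduled_date=NULL, → literal 2024-05-14 → 2024-05-14
row_key=W75: actual_date=2024-09-14 → 2024-09-14
row_key=W94: actual_date=2024-03-03 → 2024-03-03

2024-11-03, 2024-03-08, 2024-02-27, 2024-05-14, 2024-12-27, 2024-03-27, 2024-08-03, 2024-05-14, 2024-09-14, 2024-03-03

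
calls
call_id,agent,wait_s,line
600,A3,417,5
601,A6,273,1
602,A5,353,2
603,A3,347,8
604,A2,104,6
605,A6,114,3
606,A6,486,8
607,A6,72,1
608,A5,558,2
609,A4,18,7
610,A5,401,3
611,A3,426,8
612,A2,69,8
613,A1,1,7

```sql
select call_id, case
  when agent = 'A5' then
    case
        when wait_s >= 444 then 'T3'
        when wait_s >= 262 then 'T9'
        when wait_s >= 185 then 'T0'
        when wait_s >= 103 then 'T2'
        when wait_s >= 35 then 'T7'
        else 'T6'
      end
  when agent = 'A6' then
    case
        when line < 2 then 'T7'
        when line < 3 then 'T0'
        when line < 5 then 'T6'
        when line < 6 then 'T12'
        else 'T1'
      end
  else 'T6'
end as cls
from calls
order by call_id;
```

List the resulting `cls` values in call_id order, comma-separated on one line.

T6, T7, T9, T6, T6, T6, T1, T7, T3, T6, T9, T6, T6, T6

call_id=600: agent='A3' → outer ELSE → T6
call_id=601: agent='A6' → inner[line < 2] → T7
call_id=602: agent='A5' → inner[wait_s >= 262] → T9
call_id=603: agent='A3' → outer ELSE → T6
call_id=604: agent='A2' → outer ELSE → T6
call_id=605: agent='A6' → inner[line < 5] → T6
call_id=606: agent='A6' → inner[ELSE] → T1
call_id=607: agent='A6' → inner[line < 2] → T7
call_id=608: agent='A5' → inner[wait_s >= 444] → T3
call_id=609: agent='A4' → outer ELSE → T6
call_id=610: agent='A5' → inner[wait_s >= 262] → T9
call_id=611: agent='A3' → outer ELSE → T6
call_id=612: agent='A2' → outer ELSE → T6
call_id=613: agent='A1' → outer ELSE → T6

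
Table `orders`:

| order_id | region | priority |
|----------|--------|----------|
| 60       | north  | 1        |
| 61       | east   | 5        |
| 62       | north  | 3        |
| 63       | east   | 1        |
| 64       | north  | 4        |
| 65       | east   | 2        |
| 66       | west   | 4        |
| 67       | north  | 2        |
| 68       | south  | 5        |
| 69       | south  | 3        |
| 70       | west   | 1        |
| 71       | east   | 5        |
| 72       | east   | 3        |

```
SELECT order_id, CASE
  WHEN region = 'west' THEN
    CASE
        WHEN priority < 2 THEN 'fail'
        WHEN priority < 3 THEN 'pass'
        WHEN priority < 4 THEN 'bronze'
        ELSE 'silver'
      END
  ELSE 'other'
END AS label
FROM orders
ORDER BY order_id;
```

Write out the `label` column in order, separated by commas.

order_id=60: region='north' → outer ELSE → other
order_id=61: region='east' → outer ELSE → other
order_id=62: region='north' → outer ELSE → other
order_id=63: region='east' → outer ELSE → other
order_id=64: region='north' → outer ELSE → other
order_id=65: region='east' → outer ELSE → other
order_id=66: region='west' → inner[ELSE] → silver
order_id=67: region='north' → outer ELSE → other
order_id=68: region='south' → outer ELSE → other
order_id=69: region='south' → outer ELSE → other
order_id=70: region='west' → inner[priority < 2] → fail
order_id=71: region='east' → outer ELSE → other
order_id=72: region='east' → outer ELSE → other

other, other, other, other, other, other, silver, other, other, other, fail, other, other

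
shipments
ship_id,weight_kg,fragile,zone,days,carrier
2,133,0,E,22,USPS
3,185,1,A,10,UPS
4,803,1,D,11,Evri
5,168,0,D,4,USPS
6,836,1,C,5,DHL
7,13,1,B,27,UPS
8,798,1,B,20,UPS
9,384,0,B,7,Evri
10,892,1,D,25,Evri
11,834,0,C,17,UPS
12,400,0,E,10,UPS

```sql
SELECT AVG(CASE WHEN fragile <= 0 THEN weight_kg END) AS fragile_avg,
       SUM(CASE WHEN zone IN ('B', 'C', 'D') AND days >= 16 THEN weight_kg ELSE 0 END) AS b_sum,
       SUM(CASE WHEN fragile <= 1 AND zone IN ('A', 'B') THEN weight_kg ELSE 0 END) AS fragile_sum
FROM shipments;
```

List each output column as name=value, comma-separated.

fragile_avg=383.8, b_sum=2537, fragile_sum=1380

[fragile_avg: fragile <= 0]
ship_id=2: ✓ → 133
ship_id=3: ✗
ship_id=4: ✗
ship_id=5: ✓ → 168
ship_id=6: ✗
ship_id=7: ✗
ship_id=8: ✗
ship_id=9: ✓ → 384
ship_id=10: ✗
ship_id=11: ✓ → 834
ship_id=12: ✓ → 400
fragile_avg = (133 + 168 + 384 + 834 + 400) / 5 = 383.8
—
[b_sum: zone IN ('B', 'C', 'D') AND days >= 16]
ship_id=2: ✗
ship_id=3: ✗
ship_id=4: ✗
ship_id=5: ✗
ship_id=6: ✗
ship_id=7: ✓ → 13
ship_id=8: ✓ → 798
ship_id=9: ✗
ship_id=10: ✓ → 892
ship_id=11: ✓ → 834
ship_id=12: ✗
b_sum = 13 + 798 + 892 + 834 = 2537
—
[fragile_sum: fragile <= 1 AND zone IN ('A', 'B')]
ship_id=2: ✗
ship_id=3: ✓ → 185
ship_id=4: ✗
ship_id=5: ✗
ship_id=6: ✗
ship_id=7: ✓ → 13
ship_id=8: ✓ → 798
ship_id=9: ✓ → 384
ship_id=10: ✗
ship_id=11: ✗
ship_id=12: ✗
fragile_sum = 185 + 13 + 798 + 384 = 1380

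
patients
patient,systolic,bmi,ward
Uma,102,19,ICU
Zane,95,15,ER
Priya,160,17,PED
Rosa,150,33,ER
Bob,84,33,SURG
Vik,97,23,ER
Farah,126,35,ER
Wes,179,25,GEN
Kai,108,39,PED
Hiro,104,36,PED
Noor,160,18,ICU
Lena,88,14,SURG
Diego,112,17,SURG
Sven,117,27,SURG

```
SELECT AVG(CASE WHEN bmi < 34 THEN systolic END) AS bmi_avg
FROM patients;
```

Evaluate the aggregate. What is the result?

patient=Uma: ✓ → 102
patient=Zane: ✓ → 95
patient=Priya: ✓ → 160
patient=Rosa: ✓ → 150
patient=Bob: ✓ → 84
patient=Vik: ✓ → 97
patient=Farah: ✗
patient=Wes: ✓ → 179
patient=Kai: ✗
patient=Hiro: ✗
patient=Noor: ✓ → 160
patient=Lena: ✓ → 88
patient=Diego: ✓ → 112
patient=Sven: ✓ → 117
bmi_avg = (102 + 95 + 160 + 150 + 84 + 97 + 179 + 160 + 88 + 112 + 117) / 11 = 122.1818181818

122.1818181818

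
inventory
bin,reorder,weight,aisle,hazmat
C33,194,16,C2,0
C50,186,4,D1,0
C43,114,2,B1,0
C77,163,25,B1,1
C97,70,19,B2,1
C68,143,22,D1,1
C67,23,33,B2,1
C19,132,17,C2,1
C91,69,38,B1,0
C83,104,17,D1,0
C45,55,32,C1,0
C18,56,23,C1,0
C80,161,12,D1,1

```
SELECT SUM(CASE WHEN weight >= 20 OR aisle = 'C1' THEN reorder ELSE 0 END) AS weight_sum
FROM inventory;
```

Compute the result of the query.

bin=C33: ✗
bin=C50: ✗
bin=C43: ✗
bin=C77: ✓ → 163
bin=C97: ✗
bin=C68: ✓ → 143
bin=C67: ✓ → 23
bin=C19: ✗
bin=C91: ✓ → 69
bin=C83: ✗
bin=C45: ✓ → 55
bin=C18: ✓ → 56
bin=C80: ✗
weight_sum = 163 + 143 + 23 + 69 + 55 + 56 = 509

509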